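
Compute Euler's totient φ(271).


Factor n: 271 = 271
φ(n) = n · ∏(1 - 1/p) over distinct primes p | n
φ(271) = 271 · (1 - 1/271) = 270

φ(271) = 270


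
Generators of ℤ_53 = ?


g generates ℤ_n iff gcd(g,n) = 1
Prime factors of 53: 53
Generators are g ∈ {1,...,52} not divisible by any of these primes.
Generators: {1, 2, 3, 4, 5, 6, 7, 8, 9, 10, 11, 12, 13, 14, 15, 16, 17, 18, 19, 20, 21, 22, 23, 24, 25, 26, 27, 28, 29, 30, 31, 32, 33, 34, 35, 36, 37, 38, 39, 40, 41, 42, 43, 44, 45, 46, 47, 48, 49, 50, 51, 52}
Number of generators = φ(53) = 52

Generators of ℤ_53 = {1, 2, 3, 4, 5, 6, 7, 8, 9, 10, 11, 12, 13, 14, 15, 16, 17, 18, 19, 20, 21, 22, 23, 24, 25, 26, 27, 28, 29, 30, 31, 32, 33, 34, 35, 36, 37, 38, 39, 40, 41, 42, 43, 44, 45, 46, 47, 48, 49, 50, 51, 52}


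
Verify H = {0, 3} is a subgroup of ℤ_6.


Subgroup test for H = {0, 3} in (ℤ_6, +):
(1) 0 ∈ H? Yes
(2) Closure: for all a,b ∈ H, (a+b) mod 6 ∈ H? Yes
(3) Inverses: for all a ∈ H, -a mod 6 ∈ H? Yes

Yes, H is a subgroup of ℤ_6


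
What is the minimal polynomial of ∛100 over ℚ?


∛100 satisfies x³ - 100 = 0, irreducible over ℚ (no rational root; 100 is not a perfect cube)

Minimal polynomial: x³ - 100


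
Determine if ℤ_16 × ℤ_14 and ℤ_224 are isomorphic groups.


Comparing ℤ_16 × ℤ_14 and ℤ_224:
gcd(16,14) = 2 ≠ 1. Max element order in ℤ_16×ℤ_14 is lcm(16,14) = 112 < 224, so it has no element of order 224

No, ℤ_16 × ℤ_14 ≇ ℤ_224


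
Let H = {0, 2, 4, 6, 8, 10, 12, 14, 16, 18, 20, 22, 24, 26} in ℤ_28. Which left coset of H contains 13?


13 + H = {13 + h (mod 28) : h ∈ H}
13+0=13, 13+2=15, 13+4=17, 13+6=19, 13+8=21, 13+10=23, 13+12=25, 13+14=27, 13+16=1, 13+18=3, 13+20=5, 13+22=7, 13+24=9, 13+26=11
13 + H = {1, 3, 5, 7, 9, 11, 13, 15, 17, 19, 21, 23, 25, 27} = 1 + H

13 + H = {1, 3, 5, 7, 9, 11, 13, 15, 17, 19, 21, 23, 25, 27}


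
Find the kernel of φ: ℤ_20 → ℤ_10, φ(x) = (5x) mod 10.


Kernel = preimage of identity
ker(φ) = {x ∈ ℤ_20 : 5x ≡ 0 (mod 10)}. Since 10 | 20, φ is well-defined. The kernel is the cyclic subgroup ⟨2⟩ of ℤ_20 (order 10), i.e. {0, 2, 4, 6, 8, 10, 12, 14, 16, 18}

ker(φ) = {0, 2, 4, 6, 8, 10, 12, 14, 16, 18}


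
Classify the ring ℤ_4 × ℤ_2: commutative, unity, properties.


Direct product ring; commutative with unity (1,1); but (1,0)·(0,1) = (0,0) gives zero divisors, so not an integral domain
Commutative: Yes
Integral domain: No
Has unity: Yes

ℤ_4 × ℤ_2: Commutative=Yes, Unity=Yes


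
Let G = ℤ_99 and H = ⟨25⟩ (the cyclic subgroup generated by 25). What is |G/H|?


|⟨25⟩| = n / gcd(25, 99) = 99 / 1 = 99
H is normal (ℤ_99 is abelian).
|G/H| = |G| / |H| = 99 / 99 = 1

|G/H| = 1


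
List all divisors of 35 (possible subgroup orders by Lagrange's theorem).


Lagrange's theorem: |H| divides |G|
|G| = 35
Divisors of 35: 1, 5, 7, 35

Possible subgroup orders: {1, 5, 7, 35}


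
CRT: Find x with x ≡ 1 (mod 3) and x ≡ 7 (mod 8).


m₁ = 3, m₂ = 8, gcd = 1, so CRT applies. M = m₁·m₂ = 24
Let M₁ = M/m₁ = 8, M₂ = M/m₂ = 3
Find y₁ ≡ M₁⁻¹ (mod m₁): 8⁻¹ ≡ 2 (mod 3)
Find y₂ ≡ M₂⁻¹ (mod m₂): 3⁻¹ ≡ 3 (mod 8)
x = a₁·M₁·y₁ + a₂·M₂·y₂ = 1·8·2 + 7·3·3 = 79
Reduce mod 24: x ≡ 7
Check: 7 mod 3 = 1 ✓, 7 mod 8 = 7 ✓

x ≡ 7 (mod 24)


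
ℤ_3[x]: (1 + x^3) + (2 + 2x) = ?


Add coefficients mod 3:
x^0: 1 + 2 = 0 (mod 3)
x^1: 0 + 2 = 2 (mod 3)
x^2: 0 + 0 = 0 (mod 3)
x^3: 1 + 0 = 1 (mod 3)
Result: 2x + x^3

f + g = 2x + x^3


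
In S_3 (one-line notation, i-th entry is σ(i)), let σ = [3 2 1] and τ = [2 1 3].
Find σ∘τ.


σ∘τ: apply τ first, then σ
1 →τ 2 →σ 2
2 →τ 1 →σ 3
3 →τ 3 →σ 1

σ∘τ = [2 3 1]


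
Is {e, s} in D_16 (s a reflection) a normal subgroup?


H = {e, s} in D_16 (s a reflection)
r·s·r⁻¹ = sr⁻² ≠ s for n ≥ 3, so {e, s} is not closed under conjugation

No, not a normal subgroup


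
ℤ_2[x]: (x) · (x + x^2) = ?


Expand and collect like terms; reduce coefficients mod 2:
x^0: 0·0 = 0 ≡ 0 (mod 2)
x^1: 0·1 + 1·0 = 0 ≡ 0 (mod 2)
x^2: 0·1 + 1·1 = 1 ≡ 1 (mod 2)
x^3: 1·1 = 1 ≡ 1 (mod 2)
Result: x^2 + x^3

f · g = x^2 + x^3


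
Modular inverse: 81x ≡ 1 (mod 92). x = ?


Use the extended Euclidean algorithm to write 1 = 81·s + 92·t; then s mod 92 is the inverse.
Euclidean algorithm:
  81 = 0·92 + 81
  92 = 1·81 + 11
  81 = 7·11 + 4
  11 = 2·4 + 3
  4 = 1·3 + 1
  3 = 3·1 + 0
gcd(81,92) = 1
Back-substitution gives: 81·(25) + 92·(-22) = 1
So 81⁻¹ ≡ 25 ≡ 25 (mod 92)
Check: 81 × 25 = 2025 ≡ 1 (mod 92) ✓

81⁻¹ ≡ 25 (mod 92)


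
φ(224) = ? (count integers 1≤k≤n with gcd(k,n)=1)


Factor n: 224 = 2^5 × 7
φ(n) = n · ∏(1 - 1/p) over distinct primes p | n
φ(224) = 224 · (1 - 1/2) · (1 - 1/7) = 96

φ(224) = 96


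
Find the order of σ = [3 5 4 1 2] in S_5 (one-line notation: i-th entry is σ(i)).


Cycle decomposition: (1 3 4) (2 5)
Cycle lengths: 3, 2
Order = lcm(3, 2) = 6

ord(σ) = 6


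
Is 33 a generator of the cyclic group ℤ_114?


g generates ℤ_n iff gcd(g, n) = 1
gcd(33, 114) = 3
Since gcd = 3 ≠ 1, ⟨33⟩ has order 38 < 114, so 33 is not a generator.

No, 33 does not generate ℤ_114


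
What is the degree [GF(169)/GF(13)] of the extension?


GF(169) = GF(13^2), so the extension degree is 2

[GF(169)/GF(13)] = 2


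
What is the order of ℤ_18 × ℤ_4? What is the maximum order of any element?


|ℤ_18 × ℤ_4| = 18 × 4 = 72
Max element order = lcm(18,4) = 36
Cyclic? No (gcd=2)

|ℤ_18×ℤ_4| = 72, max element order = 36


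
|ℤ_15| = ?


ℤ_n has n elements.

|ℤ_15| = 15


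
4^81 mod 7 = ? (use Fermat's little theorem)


Fermat's little theorem: if p is prime and gcd(a,p)=1, then a^(p-1) ≡ 1 (mod p)
p = 7 is prime, gcd(4,7) = 1
Reduce exponent: 81 mod 6 = 3
So 4^81 ≡ 4^3 (mod 7)
4^3 mod 7 = 1

4^81 ≡ 1 (mod 7)


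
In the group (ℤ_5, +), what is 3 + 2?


Operation: addition mod 5
3 + 2 = (a + b) mod 5 with a = 3, b = 2

3 + 2 = 0


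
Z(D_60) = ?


Z(G) = {g ∈ G | gx = xg for all x ∈ G}
For even n, Z(D_n) = {e, r^(n/2)}: the 180° rotation r^30 commutes with every reflection and rotation

Z(D_60) = {e, r^30}


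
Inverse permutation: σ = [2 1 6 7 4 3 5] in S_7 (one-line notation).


To find σ⁻¹, swap domain and range:
σ(1) = 2 → σ⁻¹(2) = 1
σ(2) = 1 → σ⁻¹(1) = 2
σ(3) = 6 → σ⁻¹(6) = 3
σ(4) = 7 → σ⁻¹(7) = 4
σ(5) = 4 → σ⁻¹(4) = 5
σ(6) = 3 → σ⁻¹(3) = 6
σ(7) = 5 → σ⁻¹(5) = 7

σ⁻¹ = [2 1 6 5 7 3 4]


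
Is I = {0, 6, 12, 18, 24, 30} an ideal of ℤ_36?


Check ideal conditions for I = {0, 6, 12, 18, 24, 30} in ℤ_36:
(1) I is an additive subgroup? Yes
(2) For r ∈ ℤ_36 and a ∈ I: r·a ∈ I? Yes

Yes, I is an ideal of ℤ_36


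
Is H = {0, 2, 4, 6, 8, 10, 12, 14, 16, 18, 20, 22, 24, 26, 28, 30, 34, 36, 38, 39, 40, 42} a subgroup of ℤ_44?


Subgroup test for H = {0, 2, 4, 6, 8, 10, 12, 14, 16, 18, 20, 22, 24, 26, 28, 30, 34, 36, 38, 39, 40, 42} in (ℤ_44, +):
(1) 0 ∈ H? Yes
(2) Closure: for all a,b ∈ H, (a+b) mod 44 ∈ H? No  [counterexample: 2 + 30 = 32 ∉ H]
(3) Inverses: for all a ∈ H, -a mod 44 ∈ H? No

No, H is not a subgroup of ℤ_44


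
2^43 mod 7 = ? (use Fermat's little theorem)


Fermat's little theorem: if p is prime and gcd(a,p)=1, then a^(p-1) ≡ 1 (mod p)
p = 7 is prime, gcd(2,7) = 1
Reduce exponent: 43 mod 6 = 1
So 2^43 ≡ 2^1 (mod 7)
2^1 mod 7 = 2

2^43 ≡ 2 (mod 7)


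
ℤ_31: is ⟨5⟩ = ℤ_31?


g generates ℤ_n iff gcd(g, n) = 1
gcd(5, 31) = 1
Since gcd = 1, 5 is a generator.

Yes, 5 generates ℤ_31


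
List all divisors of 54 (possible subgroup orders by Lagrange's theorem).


Lagrange's theorem: |H| divides |G|
|G| = 54
Divisors of 54: 1, 2, 3, 6, 9, 18, 27, 54

Possible subgroup orders: {1, 2, 3, 6, 9, 18, 27, 54}


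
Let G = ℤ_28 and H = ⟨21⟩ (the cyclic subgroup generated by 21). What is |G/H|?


|⟨21⟩| = n / gcd(21, 28) = 28 / 7 = 4
H is normal (ℤ_28 is abelian).
|G/H| = |G| / |H| = 28 / 4 = 7

|G/H| = 7


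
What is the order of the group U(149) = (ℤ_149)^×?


U(n) is the group of units mod n; |U(n)| = φ(n)
|U(149)| = φ(149) = 148

|U(149) = (ℤ_149)^×| = 148


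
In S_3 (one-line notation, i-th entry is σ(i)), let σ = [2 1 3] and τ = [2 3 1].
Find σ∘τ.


σ∘τ: apply τ first, then σ
1 →τ 2 →σ 1
2 →τ 3 →σ 3
3 →τ 1 →σ 2

σ∘τ = [1 3 2]


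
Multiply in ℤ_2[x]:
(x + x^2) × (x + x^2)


Expand and collect like terms; reduce coefficients mod 2:
x^0: 0·0 = 0 ≡ 0 (mod 2)
x^1: 0·1 + 1·0 = 0 ≡ 0 (mod 2)
x^2: 0·1 + 1·1 + 1·0 = 1 ≡ 1 (mod 2)
x^3: 1·1 + 1·1 = 2 ≡ 0 (mod 2)
x^4: 1·1 = 1 ≡ 1 (mod 2)
Result: x^2 + x^4

f · g = x^2 + x^4


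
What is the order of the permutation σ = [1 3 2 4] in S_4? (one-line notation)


Cycle decomposition: (2 3)
Cycle lengths: 2
Order = lcm(2) = 2

ord(σ) = 2


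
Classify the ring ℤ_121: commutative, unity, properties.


ℤ_121 is a commutative ring with unity 1; 121 = 11×11 is composite, so 11·11 ≡ 0 gives zero divisors (not an integral domain)
Commutative: Yes
Integral domain: No
Has unity: Yes

ℤ_121: Commutative=Yes, Unity=Yes


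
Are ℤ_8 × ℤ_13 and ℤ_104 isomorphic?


Comparing ℤ_8 × ℤ_13 and ℤ_104:
gcd(8,13) = 1, so ℤ_8 × ℤ_13 ≅ ℤ_104 (CRT)

Yes, ℤ_8 × ℤ_13 ≅ ℤ_104


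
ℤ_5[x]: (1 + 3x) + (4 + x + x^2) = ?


Add coefficients mod 5:
x^0: 1 + 4 = 0 (mod 5)
x^1: 3 + 1 = 4 (mod 5)
x^2: 0 + 1 = 1 (mod 5)
Result: 4x + x^2

f + g = 4x + x^2


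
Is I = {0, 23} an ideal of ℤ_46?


Check ideal conditions for I = {0, 23} in ℤ_46:
(1) I is an additive subgroup? Yes
(2) For r ∈ ℤ_46 and a ∈ I: r·a ∈ I? Yes

Yes, I is an ideal of ℤ_46


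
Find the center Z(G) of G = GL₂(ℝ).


Z(G) = {g ∈ G | gx = xg for all x ∈ G}
Only scalar multiples of the identity commute with all invertible matrices

Z(GL₂(ℝ)) = {aI : a ∈ ℝ, a ≠ 0}


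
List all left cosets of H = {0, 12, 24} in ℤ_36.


H = {0, 12, 24}, |H| = 3
Number of cosets = |G|/|H| = 36/3 = 12
0 + H = {0, 12, 24}
1 + H = {1, 13, 25}
2 + H = {2, 14, 26}
3 + H = {3, 15, 27}
4 + H = {4, 16, 28}
5 + H = {5, 17, 29}
6 + H = {6, 18, 30}
7 + H = {7, 19, 31}
8 + H = {8, 20, 32}
9 + H = {9, 21, 33}
10 + H = {10, 22, 34}
11 + H = {11, 23, 35}

Cosets: 0+H={0,12,24}; 1+H={1,13,25}; 2+H={2,14,26}; 3+H={3,15,27}; 4+H={4,16,28}; 5+H={5,17,29}; 6+H={6,18,30}; 7+H={7,19,31}; 8+H={8,20,32}; 9+H={9,21,33}; 10+H={10,22,34}; 11+H={11,23,35}


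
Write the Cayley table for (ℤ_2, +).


Elements: {0, 1}
Operation: addition mod 2
Entry (a, b) = (a + b) mod 2

Cayley table:
  | 0 | 1
0 | 0 | 1
1 | 1 | 0


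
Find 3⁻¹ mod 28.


Use the extended Euclidean algorithm to write 1 = 3·s + 28·t; then s mod 28 is the inverse.
Euclidean algorithm:
  3 = 0·28 + 3
  28 = 9·3 + 1
  3 = 3·1 + 0
gcd(3,28) = 1
Back-substitution gives: 3·(-9) + 28·(1) = 1
So 3⁻¹ ≡ -9 ≡ 19 (mod 28)
Check: 3 × 19 = 57 ≡ 1 (mod 28) ✓

3⁻¹ ≡ 19 (mod 28)


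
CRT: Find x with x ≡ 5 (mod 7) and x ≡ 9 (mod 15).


m₁ = 7, m₂ = 15, gcd = 1, so CRT applies. M = m₁·m₂ = 105
Let M₁ = M/m₁ = 15, M₂ = M/m₂ = 7
Find y₁ ≡ M₁⁻¹ (mod m₁): 15⁻¹ ≡ 1 (mod 7)
Find y₂ ≡ M₂⁻¹ (mod m₂): 7⁻¹ ≡ 13 (mod 15)
x = a₁·M₁·y₁ + a₂·M₂·y₂ = 5·15·1 + 9·7·13 = 894
Reduce mod 105: x ≡ 54
Check: 54 mod 7 = 5 ✓, 54 mod 15 = 9 ✓

x ≡ 54 (mod 105)


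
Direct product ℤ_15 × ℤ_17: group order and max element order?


|ℤ_15 × ℤ_17| = 15 × 17 = 255
Max element order = lcm(15,17) = 255
Cyclic? Yes (gcd=1)

|ℤ_15×ℤ_17| = 255, max element order = 255


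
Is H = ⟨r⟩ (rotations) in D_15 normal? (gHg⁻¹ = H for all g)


H = ⟨r⟩ (rotations) in D_15
The rotation subgroup ⟨r⟩ has index 2 in D_15, so it is normal

Yes, normal subgroup


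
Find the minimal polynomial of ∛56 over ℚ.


∛56 satisfies x³ - 56 = 0, irreducible over ℚ (no rational root; 56 is not a perfect cube)

Minimal polynomial: x³ - 56


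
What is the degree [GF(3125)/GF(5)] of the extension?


GF(3125) = GF(5^5), so the extension degree is 5

[GF(3125)/GF(5)] = 5


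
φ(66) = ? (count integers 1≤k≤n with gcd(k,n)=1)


Factor n: 66 = 2 × 3 × 11
φ(n) = n · ∏(1 - 1/p) over distinct primes p | n
φ(66) = 66 · (1 - 1/2) · (1 - 1/3) · (1 - 1/11) = 20

φ(66) = 20


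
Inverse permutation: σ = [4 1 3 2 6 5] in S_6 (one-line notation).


To find σ⁻¹, swap domain and range:
σ(1) = 4 → σ⁻¹(4) = 1
σ(2) = 1 → σ⁻¹(1) = 2
σ(3) = 3 → σ⁻¹(3) = 3
σ(4) = 2 → σ⁻¹(2) = 4
σ(5) = 6 → σ⁻¹(6) = 5
σ(6) = 5 → σ⁻¹(5) = 6

σ⁻¹ = [2 4 3 1 6 5]


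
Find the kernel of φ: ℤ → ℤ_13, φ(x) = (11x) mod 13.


Kernel = preimage of identity
ker(φ) = {x ∈ ℤ : 11x ≡ 0 (mod 13)}. gcd(11,13) = 1, so 11x ≡ 0 (mod 13) ⟺ x ≡ 0 (mod 13/1 = 13). Hence ker(φ) = 13ℤ

ker(φ) = 13ℤ


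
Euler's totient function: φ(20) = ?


φ(n) = count of k ∈ {1,...,n} with gcd(k,n)=1
Coprimes to 20: {1, 3, 7, 9, 11, 13, 17, 19}
Count: 8

φ(20) = 8


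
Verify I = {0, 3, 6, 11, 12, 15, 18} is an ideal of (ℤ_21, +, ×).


Check ideal conditions for I = {0, 3, 6, 11, 12, 15, 18} in ℤ_21:
(1) I is an additive subgroup? No
(2) For r ∈ ℤ_21 and a ∈ I: r·a ∈ I? No  [counterexample: r=2, a=11, r·a mod 21 = 1 ∉ I]

No, I is not an ideal of ℤ_21


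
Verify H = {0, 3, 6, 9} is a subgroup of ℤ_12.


Subgroup test for H = {0, 3, 6, 9} in (ℤ_12, +):
(1) 0 ∈ H? Yes
(2) Closure: for all a,b ∈ H, (a+b) mod 12 ∈ H? Yes
(3) Inverses: for all a ∈ H, -a mod 12 ∈ H? Yes

Yes, H is a subgroup of ℤ_12


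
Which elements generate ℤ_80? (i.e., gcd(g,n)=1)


g generates ℤ_n iff gcd(g,n) = 1
Prime factors of 80: 2, 5
Generators are g ∈ {1,...,79} not divisible by any of these primes.
Generators: {1, 3, 7, 9, 11, 13, 17, 19, 21, 23, 27, 29, 31, 33, 37, 39, 41, 43, 47, 49, 51, 53, 57, 59, 61, 63, 67, 69, 71, 73, 77, 79}
Number of generators = φ(80) = 32

Generators of ℤ_80 = {1, 3, 7, 9, 11, 13, 17, 19, 21, 23, 27, 29, 31, 33, 37, 39, 41, 43, 47, 49, 51, 53, 57, 59, 61, 63, 67, 69, 71, 73, 77, 79}


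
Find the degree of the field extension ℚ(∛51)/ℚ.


∛51 has minimal polynomial x³ - 51 (irreducible over ℚ since 51 is not a perfect cube)

[ℚ(∛51)/ℚ] = 3


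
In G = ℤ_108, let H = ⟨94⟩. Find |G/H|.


|⟨94⟩| = n / gcd(94, 108) = 108 / 2 = 54
H is normal (ℤ_108 is abelian).
|G/H| = |G| / |H| = 108 / 54 = 2

|G/H| = 2


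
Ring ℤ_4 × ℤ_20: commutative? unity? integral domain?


Direct product ring; commutative with unity (1,1); but (1,0)·(0,1) = (0,0) gives zero divisors, so not an integral domain
Commutative: Yes
Integral domain: No
Has unity: Yes

ℤ_4 × ℤ_20: Commutative=Yes, Unity=Yes


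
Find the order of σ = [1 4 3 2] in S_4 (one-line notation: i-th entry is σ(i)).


Cycle decomposition: (2 4)
Cycle lengths: 2
Order = lcm(2) = 2

ord(σ) = 2


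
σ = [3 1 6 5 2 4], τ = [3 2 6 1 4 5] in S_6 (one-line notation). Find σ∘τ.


σ∘τ: apply τ first, then σ
1 →τ 3 →σ 6
2 →τ 2 →σ 1
3 →τ 6 →σ 4
4 →τ 1 →σ 3
5 →τ 4 →σ 5
6 →τ 5 →σ 2

σ∘τ = [6 1 4 3 5 2]


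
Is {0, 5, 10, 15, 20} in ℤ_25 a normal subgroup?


H = {0, 5, 10, 15, 20} in ℤ_25
ℤ_25 is abelian; every subgroup of an abelian group is normal

Yes, normal subgroup


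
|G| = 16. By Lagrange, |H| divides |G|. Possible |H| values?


Lagrange's theorem: |H| divides |G|
|G| = 16
Divisors of 16: 1, 2, 4, 8, 16

Possible subgroup orders: {1, 2, 4, 8, 16}


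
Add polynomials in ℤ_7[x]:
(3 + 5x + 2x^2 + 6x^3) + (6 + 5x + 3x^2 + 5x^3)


Add coefficients mod 7:
x^0: 3 + 6 = 2 (mod 7)
x^1: 5 + 5 = 3 (mod 7)
x^2: 2 + 3 = 5 (mod 7)
x^3: 6 + 5 = 4 (mod 7)
Result: 2 + 3x + 5x^2 + 4x^3

f + g = 2 + 3x + 5x^2 + 4x^3


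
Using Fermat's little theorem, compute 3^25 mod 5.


Fermat's little theorem: if p is prime and gcd(a,p)=1, then a^(p-1) ≡ 1 (mod p)
p = 5 is prime, gcd(3,5) = 1
Reduce exponent: 25 mod 4 = 1
So 3^25 ≡ 3^1 (mod 5)
3^1 mod 5 = 3

3^25 ≡ 3 (mod 5)


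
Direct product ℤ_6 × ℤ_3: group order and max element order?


|ℤ_6 × ℤ_3| = 6 × 3 = 18
Max element order = lcm(6,3) = 6
Cyclic? No (gcd=3)

|ℤ_6×ℤ_3| = 18, max element order = 6


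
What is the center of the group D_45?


Z(G) = {g ∈ G | gx = xg for all x ∈ G}
For odd n, Z(D_n) = {e}: no nontrivial rotation commutes with all reflections

Z(D_45) = {e}


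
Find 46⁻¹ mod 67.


Use the extended Euclidean algorithm to write 1 = 46·s + 67·t; then s mod 67 is the inverse.
Euclidean algorithm:
  46 = 0·67 + 46
  67 = 1·46 + 21
  46 = 2·21 + 4
  21 = 5·4 + 1
  4 = 4·1 + 0
gcd(46,67) = 1
Back-substitution gives: 46·(-16) + 67·(11) = 1
So 46⁻¹ ≡ -16 ≡ 51 (mod 67)
Check: 46 × 51 = 2346 ≡ 1 (mod 67) ✓

46⁻¹ ≡ 51 (mod 67)


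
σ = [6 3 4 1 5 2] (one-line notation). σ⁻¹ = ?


To find σ⁻¹, swap domain and range:
σ(1) = 6 → σ⁻¹(6) = 1
σ(2) = 3 → σ⁻¹(3) = 2
σ(3) = 4 → σ⁻¹(4) = 3
σ(4) = 1 → σ⁻¹(1) = 4
σ(5) = 5 → σ⁻¹(5) = 5
σ(6) = 2 → σ⁻¹(2) = 6

σ⁻¹ = [4 6 2 3 5 1]


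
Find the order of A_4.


|A_n| = n!/2 (even permutations)
|A_4| = 4!/2 = 24/2 = 12

|A_4| = 12


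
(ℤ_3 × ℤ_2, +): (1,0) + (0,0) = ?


Operation: componentwise addition mod (3, 2)
(1,0) + (0,0) = ((a₁+b₁) mod 3, (a₂+b₂) mod 2) with a = (1,0), b = (0,0)

(1,0) + (0,0) = (1,0)


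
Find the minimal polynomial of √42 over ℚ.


√42 satisfies x² - 42 = 0, irreducible over ℚ since 42 is squarefree

Minimal polynomial: x² - 42


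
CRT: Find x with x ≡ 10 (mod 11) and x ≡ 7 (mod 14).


m₁ = 11, m₂ = 14, gcd = 1, so CRT applies. M = m₁·m₂ = 154
Let M₁ = M/m₁ = 14, M₂ = M/m₂ = 11
Find y₁ ≡ M₁⁻¹ (mod m₁): 14⁻¹ ≡ 4 (mod 11)
Find y₂ ≡ M₂⁻¹ (mod m₂): 11⁻¹ ≡ 9 (mod 14)
x = a₁·M₁·y₁ + a₂·M₂·y₂ = 10·14·4 + 7·11·9 = 1253
Reduce mod 154: x ≡ 21
Check: 21 mod 11 = 10 ✓, 21 mod 14 = 7 ✓

x ≡ 21 (mod 154)


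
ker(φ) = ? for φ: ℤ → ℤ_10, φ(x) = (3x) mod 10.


Kernel = preimage of identity
ker(φ) = {x ∈ ℤ : 3x ≡ 0 (mod 10)}. gcd(3,10) = 1, so 3x ≡ 0 (mod 10) ⟺ x ≡ 0 (mod 10/1 = 10). Hence ker(φ) = 10ℤ

ker(φ) = 10ℤ


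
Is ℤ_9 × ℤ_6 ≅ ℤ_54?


Comparing ℤ_9 × ℤ_6 and ℤ_54:
gcd(9,6) = 3 ≠ 1. Max element order in ℤ_9×ℤ_6 is lcm(9,6) = 18 < 54, so it has no element of order 54

No, ℤ_9 × ℤ_6 ≇ ℤ_54


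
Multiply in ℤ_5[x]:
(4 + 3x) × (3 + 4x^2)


Expand and collect like terms; reduce coefficients mod 5:
x^0: 4·3 = 12 ≡ 2 (mod 5)
x^1: 4·0 + 3·3 = 9 ≡ 4 (mod 5)
x^2: 4·4 + 3·0 = 16 ≡ 1 (mod 5)
x^3: 3·4 = 12 ≡ 2 (mod 5)
Result: 2 + 4x + x^2 + 2x^3

f · g = 2 + 4x + x^2 + 2x^3


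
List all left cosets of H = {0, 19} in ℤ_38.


H = {0, 19}, |H| = 2
Number of cosets = |G|/|H| = 38/2 = 19
0 + H = {0, 19}
1 + H = {1, 20}
2 + H = {2, 21}
3 + H = {3, 22}
4 + H = {4, 23}
5 + H = {5, 24}
6 + H = {6, 25}
7 + H = {7, 26}
8 + H = {8, 27}
9 + H = {9, 28}
10 + H = {10, 29}
11 + H = {11, 30}
12 + H = {12, 31}
13 + H = {13, 32}
14 + H = {14, 33}
15 + H = {15, 34}
16 + H = {16, 35}
17 + H = {17, 36}
18 + H = {18, 37}

Cosets: 0+H={0,19}; 1+H={1,20}; 2+H={2,21}; 3+H={3,22}; 4+H={4,23}; 5+H={5,24}; 6+H={6,25}; 7+H={7,26}; 8+H={8,27}; 9+H={9,28}; 10+H={10,29}; 11+H={11,30}; 12+H={12,31}; 13+H={13,32}; 14+H={14,33}; 15+H={15,34}; 16+H={16,35}; 17+H={17,36}; 18+H={18,37}


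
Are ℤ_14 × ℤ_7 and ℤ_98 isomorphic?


Comparing ℤ_14 × ℤ_7 and ℤ_98:
gcd(14,7) = 7 ≠ 1. Max element order in ℤ_14×ℤ_7 is lcm(14,7) = 14 < 98, so it has no element of order 98

No, ℤ_14 × ℤ_7 ≇ ℤ_98


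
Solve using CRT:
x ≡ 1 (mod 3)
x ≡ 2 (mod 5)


m₁ = 3, m₂ = 5, gcd = 1, so CRT applies. M = m₁·m₂ = 15
Let M₁ = M/m₁ = 5, M₂ = M/m₂ = 3
Find y₁ ≡ M₁⁻¹ (mod m₁): 5⁻¹ ≡ 2 (mod 3)
Find y₂ ≡ M₂⁻¹ (mod m₂): 3⁻¹ ≡ 2 (mod 5)
x = a₁·M₁·y₁ + a₂·M₂·y₂ = 1·5·2 + 2·3·2 = 22
Reduce mod 15: x ≡ 7
Check: 7 mod 3 = 1 ✓, 7 mod 5 = 2 ✓

x ≡ 7 (mod 15)


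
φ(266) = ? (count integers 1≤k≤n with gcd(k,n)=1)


Factor n: 266 = 2 × 7 × 19
φ(n) = n · ∏(1 - 1/p) over distinct primes p | n
φ(266) = 266 · (1 - 1/2) · (1 - 1/7) · (1 - 1/19) = 108

φ(266) = 108


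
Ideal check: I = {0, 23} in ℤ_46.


Check ideal conditions for I = {0, 23} in ℤ_46:
(1) I is an additive subgroup? Yes
(2) For r ∈ ℤ_46 and a ∈ I: r·a ∈ I? Yes

Yes, I is an ideal of ℤ_46


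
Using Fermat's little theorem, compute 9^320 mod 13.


Fermat's little theorem: if p is prime and gcd(a,p)=1, then a^(p-1) ≡ 1 (mod p)
p = 13 is prime, gcd(9,13) = 1
Reduce exponent: 320 mod 12 = 8
So 9^320 ≡ 9^8 (mod 13)
9^8 mod 13 = 3

9^320 ≡ 3 (mod 13)


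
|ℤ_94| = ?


ℤ_n has n elements.

|ℤ_94| = 94


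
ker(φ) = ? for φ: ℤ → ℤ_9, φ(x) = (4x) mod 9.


Kernel = preimage of identity
ker(φ) = {x ∈ ℤ : 4x ≡ 0 (mod 9)}. gcd(4,9) = 1, so 4x ≡ 0 (mod 9) ⟺ x ≡ 0 (mod 9/1 = 9). Hence ker(φ) = 9ℤ

ker(φ) = 9ℤ


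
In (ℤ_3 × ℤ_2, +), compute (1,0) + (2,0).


Operation: componentwise addition mod (3, 2)
(1,0) + (2,0) = ((a₁+b₁) mod 3, (a₂+b₂) mod 2) with a = (1,0), b = (2,0)

(1,0) + (2,0) = (0,0)


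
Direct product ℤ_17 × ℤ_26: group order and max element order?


|ℤ_17 × ℤ_26| = 17 × 26 = 442
Max element order = lcm(17,26) = 442
Cyclic? Yes (gcd=1)

|ℤ_17×ℤ_26| = 442, max element order = 442


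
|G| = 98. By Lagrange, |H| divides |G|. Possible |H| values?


Lagrange's theorem: |H| divides |G|
|G| = 98
Divisors of 98: 1, 2, 7, 14, 49, 98

Possible subgroup orders: {1, 2, 7, 14, 49, 98}


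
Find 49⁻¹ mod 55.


Use the extended Euclidean algorithm to write 1 = 49·s + 55·t; then s mod 55 is the inverse.
Euclidean algorithm:
  49 = 0·55 + 49
  55 = 1·49 + 6
  49 = 8·6 + 1
  6 = 6·1 + 0
gcd(49,55) = 1
Back-substitution gives: 49·(9) + 55·(-8) = 1
So 49⁻¹ ≡ 9 ≡ 9 (mod 55)
Check: 49 × 9 = 441 ≡ 1 (mod 55) ✓

49⁻¹ ≡ 9 (mod 55)


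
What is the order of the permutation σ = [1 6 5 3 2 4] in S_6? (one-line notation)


Cycle decomposition: (2 6 4 3 5)
Cycle lengths: 5
Order = lcm(5) = 5

ord(σ) = 5


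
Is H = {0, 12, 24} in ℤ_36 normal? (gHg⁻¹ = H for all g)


H = {0, 12, 24} in ℤ_36
ℤ_36 is abelian; every subgroup of an abelian group is normal

Yes, normal subgroup


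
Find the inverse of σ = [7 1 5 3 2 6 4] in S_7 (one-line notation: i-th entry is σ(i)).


To find σ⁻¹, swap domain and range:
σ(1) = 7 → σ⁻¹(7) = 1
σ(2) = 1 → σ⁻¹(1) = 2
σ(3) = 5 → σ⁻¹(5) = 3
σ(4) = 3 → σ⁻¹(3) = 4
σ(5) = 2 → σ⁻¹(2) = 5
σ(6) = 6 → σ⁻¹(6) = 6
σ(7) = 4 → σ⁻¹(4) = 7

σ⁻¹ = [2 5 4 7 3 6 1]


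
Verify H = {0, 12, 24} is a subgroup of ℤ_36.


Subgroup test for H = {0, 12, 24} in (ℤ_36, +):
(1) 0 ∈ H? Yes
(2) Closure: for all a,b ∈ H, (a+b) mod 36 ∈ H? Yes
(3) Inverses: for all a ∈ H, -a mod 36 ∈ H? Yes

Yes, H is a subgroup of ℤ_36


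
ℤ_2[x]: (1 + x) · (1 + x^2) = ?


Expand and collect like terms; reduce coefficients mod 2:
x^0: 1·1 = 1 ≡ 1 (mod 2)
x^1: 1·0 + 1·1 = 1 ≡ 1 (mod 2)
x^2: 1·1 + 1·0 = 1 ≡ 1 (mod 2)
x^3: 1·1 = 1 ≡ 1 (mod 2)
Result: 1 + x + x^2 + x^3

f · g = 1 + x + x^2 + x^3


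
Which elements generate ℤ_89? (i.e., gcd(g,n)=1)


g generates ℤ_n iff gcd(g,n) = 1
Prime factors of 89: 89
Generators are g ∈ {1,...,88} not divisible by any of these primes.
Generators: {1, 2, 3, 4, 5, 6, 7, 8, 9, 10, 11, 12, 13, 14, 15, 16, 17, 18, 19, 20, 21, 22, 23, 24, 25, 26, 27, 28, 29, 30, 31, 32, 33, 34, 35, 36, 37, 38, 39, 40, 41, 42, 43, 44, 45, 46, 47, 48, 49, 50, 51, 52, 53, 54, 55, 56, 57, 58, 59, 60, 61, 62, 63, 64, 65, 66, 67, 68, 69, 70, 71, 72, 73, 74, 75, 76, 77, 78, 79, 80, 81, 82, 83, 84, 85, 86, 87, 88}
Number of generators = φ(89) = 88

Generators of ℤ_89 = {1, 2, 3, 4, 5, 6, 7, 8, 9, 10, 11, 12, 13, 14, 15, 16, 17, 18, 19, 20, 21, 22, 23, 24, 25, 26, 27, 28, 29, 30, 31, 32, 33, 34, 35, 36, 37, 38, 39, 40, 41, 42, 43, 44, 45, 46, 47, 48, 49, 50, 51, 52, 53, 54, 55, 56, 57, 58, 59, 60, 61, 62, 63, 64, 65, 66, 67, 68, 69, 70, 71, 72, 73, 74, 75, 76, 77, 78, 79, 80, 81, 82, 83, 84, 85, 86, 87, 88}


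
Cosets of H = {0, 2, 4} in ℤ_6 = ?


H = {0, 2, 4}, |H| = 3
Number of cosets = |G|/|H| = 6/3 = 2
0 + H = {0, 2, 4}
1 + H = {1, 3, 5}

Cosets: 0+H={0,2,4}; 1+H={1,3,5}


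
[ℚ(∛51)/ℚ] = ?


∛51 has minimal polynomial x³ - 51 (irreducible over ℚ since 51 is not a perfect cube)

[ℚ(∛51)/ℚ] = 3


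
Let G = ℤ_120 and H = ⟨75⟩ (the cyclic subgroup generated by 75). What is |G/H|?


|⟨75⟩| = n / gcd(75, 120) = 120 / 15 = 8
H is normal (ℤ_120 is abelian).
|G/H| = |G| / |H| = 120 / 8 = 15

|G/H| = 15


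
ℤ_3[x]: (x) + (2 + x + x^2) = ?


Add coefficients mod 3:
x^0: 0 + 2 = 2 (mod 3)
x^1: 1 + 1 = 2 (mod 3)
x^2: 0 + 1 = 1 (mod 3)
Result: 2 + 2x + x^2

f + g = 2 + 2x + x^2


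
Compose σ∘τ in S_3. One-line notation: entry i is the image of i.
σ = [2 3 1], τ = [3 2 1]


σ∘τ: apply τ first, then σ
1 →τ 3 →σ 1
2 →τ 2 →σ 3
3 →τ 1 →σ 2

σ∘τ = [1 3 2]


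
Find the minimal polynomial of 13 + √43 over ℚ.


Let α = 13 + √43. Then α - 13 = √43, so (α - 13)² = 43, giving α² - 26α + 126 = 0. Degree 2 and α ∉ ℚ, so this is the minimal polynomial.

Minimal polynomial: x² - 26x + 126


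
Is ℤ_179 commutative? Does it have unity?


ℤ_179 is a commutative ring with unity 1; 179 is prime, so ℤ_179 is a field (hence an integral domain)
Commutative: Yes
Integral domain: Yes
Has unity: Yes

ℤ_179: Commutative=Yes, Unity=Yes


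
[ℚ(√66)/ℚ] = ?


√66 has minimal polynomial x² - 66 (irreducible over ℚ since 66 is squarefree)

[ℚ(√66)/ℚ] = 2


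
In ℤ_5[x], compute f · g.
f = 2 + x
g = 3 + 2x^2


Expand and collect like terms; reduce coefficients mod 5:
x^0: 2·3 = 6 ≡ 1 (mod 5)
x^1: 2·0 + 1·3 = 3 ≡ 3 (mod 5)
x^2: 2·2 + 1·0 = 4 ≡ 4 (mod 5)
x^3: 1·2 = 2 ≡ 2 (mod 5)
Result: 1 + 3x + 4x^2 + 2x^3

f · g = 1 + 3x + 4x^2 + 2x^3


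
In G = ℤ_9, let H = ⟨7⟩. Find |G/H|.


|⟨7⟩| = n / gcd(7, 9) = 9 / 1 = 9
H is normal (ℤ_9 is abelian).
|G/H| = |G| / |H| = 9 / 9 = 1

|G/H| = 1


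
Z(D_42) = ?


Z(G) = {g ∈ G | gx = xg for all x ∈ G}
For even n, Z(D_n) = {e, r^(n/2)}: the 180° rotation r^21 commutes with every reflection and rotation

Z(D_42) = {e, r^21}


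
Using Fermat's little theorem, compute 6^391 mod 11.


Fermat's little theorem: if p is prime and gcd(a,p)=1, then a^(p-1) ≡ 1 (mod p)
p = 11 is prime, gcd(6,11) = 1
Reduce exponent: 391 mod 10 = 1
So 6^391 ≡ 6^1 (mod 11)
6^1 mod 11 = 6

6^391 ≡ 6 (mod 11)


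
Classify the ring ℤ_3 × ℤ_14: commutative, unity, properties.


Direct product ring; commutative with unity (1,1); but (1,0)·(0,1) = (0,0) gives zero divisors, so not an integral domain
Commutative: Yes
Integral domain: No
Has unity: Yes

ℤ_3 × ℤ_14: Commutative=Yes, Unity=Yes


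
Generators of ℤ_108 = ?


g generates ℤ_n iff gcd(g,n) = 1
Prime factors of 108: 2, 3
Generators are g ∈ {1,...,107} not divisible by any of these primes.
Generators: {1, 5, 7, 11, 13, 17, 19, 23, 25, 29, 31, 35, 37, 41, 43, 47, 49, 53, 55, 59, 61, 65, 67, 71, 73, 77, 79, 83, 85, 89, 91, 95, 97, 101, 103, 107}
Number of generators = φ(108) = 36

Generators of ℤ_108 = {1, 5, 7, 11, 13, 17, 19, 23, 25, 29, 31, 35, 37, 41, 43, 47, 49, 53, 55, 59, 61, 65, 67, 71, 73, 77, 79, 83, 85, 89, 91, 95, 97, 101, 103, 107}


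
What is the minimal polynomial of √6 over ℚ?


√6 satisfies x² - 6 = 0, irreducible over ℚ since 6 is squarefree

Minimal polynomial: x² - 6


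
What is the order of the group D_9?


|D_n| = 2n (n rotations and n reflections)
|D_9| = 2×9 = 18

|D_9| = 18


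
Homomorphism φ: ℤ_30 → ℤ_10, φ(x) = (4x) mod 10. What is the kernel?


Kernel = preimage of identity
ker(φ) = {x ∈ ℤ_30 : 4x ≡ 0 (mod 10)}. Since 10 | 30, φ is well-defined. The kernel is the cyclic subgroup ⟨5⟩ of ℤ_30 (order 6), i.e. {0, 5, 10, 15, 20, 25}

ker(φ) = {0, 5, 10, 15, 20, 25}


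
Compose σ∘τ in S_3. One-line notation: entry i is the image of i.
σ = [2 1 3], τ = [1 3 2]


σ∘τ: apply τ first, then σ
1 →τ 1 →σ 2
2 →τ 3 →σ 3
3 →τ 2 →σ 1

σ∘τ = [2 3 1]


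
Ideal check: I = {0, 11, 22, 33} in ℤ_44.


Check ideal conditions for I = {0, 11, 22, 33} in ℤ_44:
(1) I is an additive subgroup? Yes
(2) For r ∈ ℤ_44 and a ∈ I: r·a ∈ I? Yes

Yes, I is an ideal of ℤ_44


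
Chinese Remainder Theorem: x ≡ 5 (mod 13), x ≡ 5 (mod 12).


m₁ = 13, m₂ = 12, gcd = 1, so CRT applies. M = m₁·m₂ = 156
Let M₁ = M/m₁ = 12, M₂ = M/m₂ = 13
Find y₁ ≡ M₁⁻¹ (mod m₁): 12⁻¹ ≡ 12 (mod 13)
Find y₂ ≡ M₂⁻¹ (mod m₂): 13⁻¹ ≡ 1 (mod 12)
x = a₁·M₁·y₁ + a₂·M₂·y₂ = 5·12·12 + 5·13·1 = 785
Reduce mod 156: x ≡ 5
Check: 5 mod 13 = 5 ✓, 5 mod 12 = 5 ✓

x ≡ 5 (mod 156)


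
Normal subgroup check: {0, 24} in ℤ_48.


H = {0, 24} in ℤ_48
ℤ_48 is abelian; every subgroup of an abelian group is normal

Yes, normal subgroup


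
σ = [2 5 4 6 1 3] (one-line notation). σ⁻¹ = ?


To find σ⁻¹, swap domain and range:
σ(1) = 2 → σ⁻¹(2) = 1
σ(2) = 5 → σ⁻¹(5) = 2
σ(3) = 4 → σ⁻¹(4) = 3
σ(4) = 6 → σ⁻¹(6) = 4
σ(5) = 1 → σ⁻¹(1) = 5
σ(6) = 3 → σ⁻¹(3) = 6

σ⁻¹ = [5 1 6 3 2 4]


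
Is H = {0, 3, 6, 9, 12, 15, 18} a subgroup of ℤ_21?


Subgroup test for H = {0, 3, 6, 9, 12, 15, 18} in (ℤ_21, +):
(1) 0 ∈ H? Yes
(2) Closure: for all a,b ∈ H, (a+b) mod 21 ∈ H? Yes
(3) Inverses: for all a ∈ H, -a mod 21 ∈ H? Yes

Yes, H is a subgroup of ℤ_21


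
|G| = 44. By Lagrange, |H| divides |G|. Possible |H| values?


Lagrange's theorem: |H| divides |G|
|G| = 44
Divisors of 44: 1, 2, 4, 11, 22, 44

Possible subgroup orders: {1, 2, 4, 11, 22, 44}


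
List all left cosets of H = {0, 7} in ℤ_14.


H = {0, 7}, |H| = 2
Number of cosets = |G|/|H| = 14/2 = 7
0 + H = {0, 7}
1 + H = {1, 8}
2 + H = {2, 9}
3 + H = {3, 10}
4 + H = {4, 11}
5 + H = {5, 12}
6 + H = {6, 13}

Cosets: 0+H={0,7}; 1+H={1,8}; 2+H={2,9}; 3+H={3,10}; 4+H={4,11}; 5+H={5,12}; 6+H={6,13}


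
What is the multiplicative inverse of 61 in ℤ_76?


Use the extended Euclidean algorithm to write 1 = 61·s + 76·t; then s mod 76 is the inverse.
Euclidean algorithm:
  61 = 0·76 + 61
  76 = 1·61 + 15
  61 = 4·15 + 1
  15 = 15·1 + 0
gcd(61,76) = 1
Back-substitution gives: 61·(5) + 76·(-4) = 1
So 61⁻¹ ≡ 5 ≡ 5 (mod 76)
Check: 61 × 5 = 305 ≡ 1 (mod 76) ✓

61⁻¹ ≡ 5 (mod 76)


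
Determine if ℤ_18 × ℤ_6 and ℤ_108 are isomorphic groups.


Comparing ℤ_18 × ℤ_6 and ℤ_108:
gcd(18,6) = 6 ≠ 1. Max element order in ℤ_18×ℤ_6 is lcm(18,6) = 18 < 108, so it has no element of order 108

No, ℤ_18 × ℤ_6 ≇ ℤ_108


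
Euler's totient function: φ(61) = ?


Factor n: 61 = 61
φ(n) = n · ∏(1 - 1/p) over distinct primes p | n
φ(61) = 61 · (1 - 1/61) = 60

φ(61) = 60


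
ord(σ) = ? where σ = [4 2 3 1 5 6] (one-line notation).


Cycle decomposition: (1 4)
Cycle lengths: 2
Order = lcm(2) = 2

ord(σ) = 2


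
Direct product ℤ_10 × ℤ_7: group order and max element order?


|ℤ_10 × ℤ_7| = 10 × 7 = 70
Max element order = lcm(10,7) = 70
Cyclic? Yes (gcd=1)

|ℤ_10×ℤ_7| = 70, max element order = 70


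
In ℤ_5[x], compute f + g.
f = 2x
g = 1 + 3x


Add coefficients mod 5:
x^0: 0 + 1 = 1 (mod 5)
x^1: 2 + 3 = 0 (mod 5)
Result: 1

f + g = 1


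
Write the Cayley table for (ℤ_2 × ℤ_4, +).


Elements: {(0,0), (0,1), (0,2), (0,3), (1,0), (1,1), (1,2), (1,3)}
Operation: componentwise addition mod (2, 4)
Entry (a, b) = ((a₁+b₁) mod 2, (a₂+b₂) mod 4)

Cayley table:
      | (0,0) | (0,1) | (0,2) | (0,3) | (1,0) | (1,1) | (1,2) | (1,3)
(0,0) | (0,0) | (0,1) | (0,2) | (0,3) | (1,0) | (1,1) | (1,2) | (1,3)
(0,1) | (0,1) | (0,2) | (0,3) | (0,0) | (1,1) | (1,2) | (1,3) | (1,0)
(0,2) | (0,2) | (0,3) | (0,0) | (0,1) | (1,2) | (1,3) | (1,0) | (1,1)
(0,3) | (0,3) | (0,0) | (0,1) | (0,2) | (1,3) | (1,0) | (1,1) | (1,2)
(1,0) | (1,0) | (1,1) | (1,2) | (1,3) | (0,0) | (0,1) | (0,2) | (0,3)
(1,1) | (1,1) | (1,2) | (1,3) | (1,0) | (0,1) | (0,2) | (0,3) | (0,0)
(1,2) | (1,2) | (1,3) | (1,0) | (1,1) | (0,2) | (0,3) | (0,0) | (0,1)
(1,3) | (1,3) | (1,0) | (1,1) | (1,2) | (0,3) | (0,0) | (0,1) | (0,2)


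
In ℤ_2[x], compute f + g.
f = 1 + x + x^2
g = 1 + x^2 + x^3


Add coefficients mod 2:
x^0: 1 + 1 = 0 (mod 2)
x^1: 1 + 0 = 1 (mod 2)
x^2: 1 + 1 = 0 (mod 2)
x^3: 0 + 1 = 1 (mod 2)
Result: x + x^3

f + g = x + x^3


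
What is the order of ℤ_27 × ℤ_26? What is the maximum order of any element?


|ℤ_27 × ℤ_26| = 27 × 26 = 702
Max element order = lcm(27,26) = 702
Cyclic? Yes (gcd=1)

|ℤ_27×ℤ_26| = 702, max element order = 702


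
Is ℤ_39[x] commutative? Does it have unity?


ℤ_39 has zero divisors (3·13 ≡ 0), and these lift to constant zero divisors in ℤ_39[x]; so not an integral domain
Commutative: Yes
Integral domain: No
Has unity: Yes

ℤ_39[x]: Commutative=Yes, Unity=Yes


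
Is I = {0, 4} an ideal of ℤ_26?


Check ideal conditions for I = {0, 4} in ℤ_26:
(1) I is an additive subgroup? No
(2) For r ∈ ℤ_26 and a ∈ I: r·a ∈ I? No  [counterexample: r=2, a=4, r·a mod 26 = 8 ∉ I]

No, I is not an ideal of ℤ_26


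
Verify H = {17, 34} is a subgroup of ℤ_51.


Subgroup test for H = {17, 34} in (ℤ_51, +):
(1) 0 ∈ H? No
(2) Closure: for all a,b ∈ H, (a+b) mod 51 ∈ H? No  [counterexample: 17 + 34 = 0 ∉ H]
(3) Inverses: for all a ∈ H, -a mod 51 ∈ H? Yes

No, H is not a subgroup of ℤ_51


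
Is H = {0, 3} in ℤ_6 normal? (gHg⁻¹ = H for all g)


H = {0, 3} in ℤ_6
ℤ_6 is abelian; every subgroup of an abelian group is normal

Yes, normal subgroup


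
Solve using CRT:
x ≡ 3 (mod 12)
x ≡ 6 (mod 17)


m₁ = 12, m₂ = 17, gcd = 1, so CRT applies. M = m₁·m₂ = 204
Let M₁ = M/m₁ = 17, M₂ = M/m₂ = 12
Find y₁ ≡ M₁⁻¹ (mod m₁): 17⁻¹ ≡ 5 (mod 12)
Find y₂ ≡ M₂⁻¹ (mod m₂): 12⁻¹ ≡ 10 (mod 17)
x = a₁·M₁·y₁ + a₂·M₂·y₂ = 3·17·5 + 6·12·10 = 975
Reduce mod 204: x ≡ 159
Check: 159 mod 12 = 3 ✓, 159 mod 17 = 6 ✓

x ≡ 159 (mod 204)


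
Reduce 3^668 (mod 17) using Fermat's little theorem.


Fermat's little theorem: if p is prime and gcd(a,p)=1, then a^(p-1) ≡ 1 (mod p)
p = 17 is prime, gcd(3,17) = 1
Reduce exponent: 668 mod 16 = 12
So 3^668 ≡ 3^12 (mod 17)
3^12 mod 17 = 4

3^668 ≡ 4 (mod 17)


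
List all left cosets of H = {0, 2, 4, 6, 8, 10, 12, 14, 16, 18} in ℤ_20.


H = {0, 2, 4, 6, 8, 10, 12, 14, 16, 18}, |H| = 10
Number of cosets = |G|/|H| = 20/10 = 2
0 + H = {0, 2, 4, 6, 8, 10, 12, 14, 16, 18}
1 + H = {1, 3, 5, 7, 9, 11, 13, 15, 17, 19}

Cosets: 0+H={0,2,4,6,8,10,12,14,16,18}; 1+H={1,3,5,7,9,11,13,15,17,19}


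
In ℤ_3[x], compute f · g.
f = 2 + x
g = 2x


Expand and collect like terms; reduce coefficients mod 3:
x^0: 2·0 = 0 ≡ 0 (mod 3)
x^1: 2·2 + 1·0 = 4 ≡ 1 (mod 3)
x^2: 1·2 = 2 ≡ 2 (mod 3)
Result: x + 2x^2

f · g = x + 2x^2


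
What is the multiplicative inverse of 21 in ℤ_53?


Use the extended Euclidean algorithm to write 1 = 21·s + 53·t; then s mod 53 is the inverse.
Euclidean algorithm:
  21 = 0·53 + 21
  53 = 2·21 + 11
  21 = 1·11 + 10
  11 = 1·10 + 1
  10 = 10·1 + 0
gcd(21,53) = 1
Back-substitution gives: 21·(-5) + 53·(2) = 1
So 21⁻¹ ≡ -5 ≡ 48 (mod 53)
Check: 21 × 48 = 1008 ≡ 1 (mod 53) ✓

21⁻¹ ≡ 48 (mod 53)


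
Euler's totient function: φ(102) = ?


Factor n: 102 = 2 × 3 × 17
φ(n) = n · ∏(1 - 1/p) over distinct primes p | n
φ(102) = 102 · (1 - 1/2) · (1 - 1/3) · (1 - 1/17) = 32

φ(102) = 32


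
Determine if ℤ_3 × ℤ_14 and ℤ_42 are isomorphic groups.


Comparing ℤ_3 × ℤ_14 and ℤ_42:
gcd(3,14) = 1, so ℤ_3 × ℤ_14 ≅ ℤ_42 (CRT)

Yes, ℤ_3 × ℤ_14 ≅ ℤ_42


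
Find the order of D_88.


|D_n| = 2n (n rotations and n reflections)
|D_88| = 2×88 = 176

|D_88| = 176


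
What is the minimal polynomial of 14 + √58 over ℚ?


Let α = 14 + √58. Then α - 14 = √58, so (α - 14)² = 58, giving α² - 28α + 138 = 0. Degree 2 and α ∉ ℚ, so this is the minimal polynomial.

Minimal polynomial: x² - 28x + 138


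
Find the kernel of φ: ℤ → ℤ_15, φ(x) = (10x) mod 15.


Kernel = preimage of identity
ker(φ) = {x ∈ ℤ : 10x ≡ 0 (mod 15)}. gcd(10,15) = 5, so 10x ≡ 0 (mod 15) ⟺ x ≡ 0 (mod 15/5 = 3). Hence ker(φ) = 3ℤ

ker(φ) = 3ℤ


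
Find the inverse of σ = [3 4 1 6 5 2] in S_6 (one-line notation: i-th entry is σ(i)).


To find σ⁻¹, swap domain and range:
σ(1) = 3 → σ⁻¹(3) = 1
σ(2) = 4 → σ⁻¹(4) = 2
σ(3) = 1 → σ⁻¹(1) = 3
σ(4) = 6 → σ⁻¹(6) = 4
σ(5) = 5 → σ⁻¹(5) = 5
σ(6) = 2 → σ⁻¹(2) = 6

σ⁻¹ = [3 6 1 2 5 4]


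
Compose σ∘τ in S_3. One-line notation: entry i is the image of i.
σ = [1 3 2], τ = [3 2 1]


σ∘τ: apply τ first, then σ
1 →τ 3 →σ 2
2 →τ 2 →σ 3
3 →τ 1 →σ 1

σ∘τ = [2 3 1]


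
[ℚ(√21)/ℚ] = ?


√21 has minimal polynomial x² - 21 (irreducible over ℚ since 21 is squarefree)

[ℚ(√21)/ℚ] = 2


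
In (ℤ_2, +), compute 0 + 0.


Operation: addition mod 2
0 + 0 = (a + b) mod 2 with a = 0, b = 0

0 + 0 = 0


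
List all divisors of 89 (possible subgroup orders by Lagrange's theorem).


Lagrange's theorem: |H| divides |G|
|G| = 89
Divisors of 89: 1, 89

Possible subgroup orders: {1, 89}


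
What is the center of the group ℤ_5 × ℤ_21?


Z(G) = {g ∈ G | gx = xg for all x ∈ G}
Direct product of abelian groups is abelian, so Z(G) = G

Z(ℤ_5 × ℤ_21) = ℤ_5 × ℤ_21


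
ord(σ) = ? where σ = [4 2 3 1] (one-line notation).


Cycle decomposition: (1 4)
Cycle lengths: 2
Order = lcm(2) = 2

ord(σ) = 2


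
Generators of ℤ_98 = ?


g generates ℤ_n iff gcd(g,n) = 1
Prime factors of 98: 2, 7
Generators are g ∈ {1,...,97} not divisible by any of these primes.
Generators: {1, 3, 5, 9, 11, 13, 15, 17, 19, 23, 25, 27, 29, 31, 33, 37, 39, 41, 43, 45, 47, 51, 53, 55, 57, 59, 61, 65, 67, 69, 71, 73, 75, 79, 81, 83, 85, 87, 89, 93, 95, 97}
Number of generators = φ(98) = 42

Generators of ℤ_98 = {1, 3, 5, 9, 11, 13, 15, 17, 19, 23, 25, 27, 29, 31, 33, 37, 39, 41, 43, 45, 47, 51, 53, 55, 57, 59, 61, 65, 67, 69, 71, 73, 75, 79, 81, 83, 85, 87, 89, 93, 95, 97}


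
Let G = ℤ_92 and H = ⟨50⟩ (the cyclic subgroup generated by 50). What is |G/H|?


|⟨50⟩| = n / gcd(50, 92) = 92 / 2 = 46
H is normal (ℤ_92 is abelian).
|G/H| = |G| / |H| = 92 / 46 = 2

|G/H| = 2


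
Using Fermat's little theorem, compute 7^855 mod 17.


Fermat's little theorem: if p is prime and gcd(a,p)=1, then a^(p-1) ≡ 1 (mod p)
p = 17 is prime, gcd(7,17) = 1
Reduce exponent: 855 mod 16 = 7
So 7^855 ≡ 7^7 (mod 17)
7^7 mod 17 = 12

7^855 ≡ 12 (mod 17)
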